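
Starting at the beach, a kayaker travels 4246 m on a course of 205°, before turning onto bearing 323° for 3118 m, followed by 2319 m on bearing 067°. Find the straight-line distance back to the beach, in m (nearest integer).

1601 m

Leg 1 (205°, 4246 m): east 4246 sin 205° = -1794.44, north 4246 cos 205° = -3848.18
Leg 2 (323°, 3118 m): east 3118 sin 323° = -1876.46, north 3118 cos 323° = 2490.15
Leg 3 (067°, 2319 m): east 2319 sin 67° = 2134.65, north 2319 cos 67° = 906.11
Net: -1536.25 east, -451.93 north. Distance = √((-1536.25)² + (-451.93)²) = 1601.341 m.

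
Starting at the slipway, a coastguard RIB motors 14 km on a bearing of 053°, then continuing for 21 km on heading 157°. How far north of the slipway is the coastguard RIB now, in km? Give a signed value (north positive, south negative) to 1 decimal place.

-10.9 km

Leg 1 (053°, 14 km): east 14 sin 53° = 11.18, north 14 cos 53° = 8.43
Leg 2 (157°, 21 km): east 21 sin 157° = 8.21, north 21 cos 157° = -19.33
Net north component: -10.91 km.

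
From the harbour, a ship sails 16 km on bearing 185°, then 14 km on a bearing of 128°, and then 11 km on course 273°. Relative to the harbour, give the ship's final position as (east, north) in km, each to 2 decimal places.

Leg 1 (185°, 16 km): east 16 sin 185° = -1.39, north 16 cos 185° = -15.94
Leg 2 (128°, 14 km): east 14 sin 128° = 11.03, north 14 cos 128° = -8.62
Leg 3 (273°, 11 km): east 11 sin 273° = -10.98, north 11 cos 273° = 0.58
Summing: -1.35 km east, -23.98 km north → (-1.35, -23.98).

(-1.35, -23.98)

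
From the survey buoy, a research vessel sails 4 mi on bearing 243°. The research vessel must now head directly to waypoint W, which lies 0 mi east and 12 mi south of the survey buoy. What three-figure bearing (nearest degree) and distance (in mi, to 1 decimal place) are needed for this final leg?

Leg 1 (243°, 4 mi): east 4 sin 243° = -3.56, north 4 cos 243° = -1.82
Current position: (-3.56, -1.82). Target: (0, -12). Remaining: Δeast = 3.56, Δnorth = -10.18.
Bearing = atan2(3.56, -10.18) mod 360° = 160.71°; distance = √((3.56)² + (-10.18)²) = 10.790 mi.

161°, 10.8 mi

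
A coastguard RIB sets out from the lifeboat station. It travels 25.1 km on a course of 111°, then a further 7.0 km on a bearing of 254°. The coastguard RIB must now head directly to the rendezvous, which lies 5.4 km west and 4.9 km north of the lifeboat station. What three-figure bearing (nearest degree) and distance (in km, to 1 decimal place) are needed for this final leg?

Leg 1 (111°, 25.1 km): east 25.1 sin 111° = 23.43, north 25.1 cos 111° = -9.00
Leg 2 (254°, 7.0 km): east 7.0 sin 254° = -6.73, north 7.0 cos 254° = -1.93
Current position: (16.70, -10.92). Target: (-5.4, 4.9). Remaining: Δeast = -22.10, Δnorth = 15.82.
Bearing = atan2(-22.10, 15.82) mod 360° = 305.60°; distance = √((-22.10)² + (15.82)²) = 27.185 km.

306°, 27.2 km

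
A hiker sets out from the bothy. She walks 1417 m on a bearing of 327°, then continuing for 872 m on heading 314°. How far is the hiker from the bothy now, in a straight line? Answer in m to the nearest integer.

Leg 1 (327°, 1417 m): east 1417 sin 327° = -771.75, north 1417 cos 327° = 1188.40
Leg 2 (314°, 872 m): east 872 sin 314° = -627.26, north 872 cos 314° = 605.74
Net: -1399.02 east, 1794.14 north. Distance = √((-1399.02)² + (1794.14)²) = 2275.123 m.

2275 m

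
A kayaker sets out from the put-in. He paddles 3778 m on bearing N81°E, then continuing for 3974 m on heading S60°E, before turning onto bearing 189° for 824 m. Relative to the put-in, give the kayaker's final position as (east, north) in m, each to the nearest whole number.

(7044, -2210)

Leg 1 (N81°E, 3778 m): east 3778 sin 81° = 3731.49, north 3778 cos 81° = 591.01
Leg 2 (S60°E, 3974 m): east 3974 sin 120° = 3441.58, north 3974 cos 120° = -1987.00
Leg 3 (189°, 824 m): east 824 sin 189° = -128.90, north 824 cos 189° = -813.86
Summing: 7044.17 m east, -2209.85 m north → (7044, -2210).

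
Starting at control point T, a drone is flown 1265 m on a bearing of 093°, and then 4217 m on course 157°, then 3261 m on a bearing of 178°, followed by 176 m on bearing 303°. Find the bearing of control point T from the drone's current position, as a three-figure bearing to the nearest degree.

Leg 1 (093°, 1265 m): east 1265 sin 93° = 1263.27, north 1265 cos 93° = -66.20
Leg 2 (157°, 4217 m): east 4217 sin 157° = 1647.71, north 4217 cos 157° = -3881.77
Leg 3 (178°, 3261 m): east 3261 sin 178° = 113.81, north 3261 cos 178° = -3259.01
Leg 4 (303°, 176 m): east 176 sin 303° = -147.61, north 176 cos 303° = 95.86
Net displacement: 2877.18 east, -7111.13 north. Direction back to start is (-2877.18, 7111.13): bearing = atan2(-2877.18, 7111.13) mod 360° = 337.97° ≈ 338°.

338°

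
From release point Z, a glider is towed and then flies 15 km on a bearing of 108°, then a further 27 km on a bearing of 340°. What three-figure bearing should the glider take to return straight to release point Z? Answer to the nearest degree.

194°

Leg 1 (108°, 15 km): east 15 sin 108° = 14.27, north 15 cos 108° = -4.64
Leg 2 (340°, 27 km): east 27 sin 340° = -9.23, north 27 cos 340° = 25.37
Net displacement: 5.03 east, 20.74 north. Direction back to start is (-5.03, -20.74): bearing = atan2(-5.03, -20.74) mod 360° = 193.64° ≈ 194°.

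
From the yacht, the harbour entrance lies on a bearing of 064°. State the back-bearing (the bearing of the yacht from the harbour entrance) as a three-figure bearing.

244°

Back-bearing = 064° + 180° = 244°.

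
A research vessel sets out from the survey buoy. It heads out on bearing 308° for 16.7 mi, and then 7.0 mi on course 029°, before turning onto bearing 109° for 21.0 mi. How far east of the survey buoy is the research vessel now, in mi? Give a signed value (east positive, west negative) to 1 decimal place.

10.1 mi

Leg 1 (308°, 16.7 mi): east 16.7 sin 308° = -13.16, north 16.7 cos 308° = 10.28
Leg 2 (029°, 7.0 mi): east 7.0 sin 29° = 3.39, north 7.0 cos 29° = 6.12
Leg 3 (109°, 21.0 mi): east 21.0 sin 109° = 19.86, north 21.0 cos 109° = -6.84
Net east component: 10.09 mi.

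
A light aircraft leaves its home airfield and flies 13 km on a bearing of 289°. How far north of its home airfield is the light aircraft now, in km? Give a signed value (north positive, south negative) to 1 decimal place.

Leg 1 (289°, 13 km): east 13 sin 289° = -12.29, north 13 cos 289° = 4.23
Net north component: 4.23 km.

4.2 km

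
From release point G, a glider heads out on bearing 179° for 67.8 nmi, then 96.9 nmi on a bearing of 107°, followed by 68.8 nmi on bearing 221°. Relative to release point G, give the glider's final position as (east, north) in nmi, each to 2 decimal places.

Leg 1 (179°, 67.8 nmi): east 67.8 sin 179° = 1.18, north 67.8 cos 179° = -67.79
Leg 2 (107°, 96.9 nmi): east 96.9 sin 107° = 92.67, north 96.9 cos 107° = -28.33
Leg 3 (221°, 68.8 nmi): east 68.8 sin 221° = -45.14, north 68.8 cos 221° = -51.92
Summing: 48.71 nmi east, -148.04 nmi north → (48.71, -148.04).

(48.71, -148.04)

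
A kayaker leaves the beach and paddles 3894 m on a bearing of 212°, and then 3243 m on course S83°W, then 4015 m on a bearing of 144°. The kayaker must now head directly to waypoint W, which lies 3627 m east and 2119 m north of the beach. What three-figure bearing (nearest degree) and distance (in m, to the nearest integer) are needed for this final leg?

Leg 1 (212°, 3894 m): east 3894 sin 212° = -2063.51, north 3894 cos 212° = -3302.30
Leg 2 (S83°W, 3243 m): east 3243 sin 263° = -3218.83, north 3243 cos 263° = -395.22
Leg 3 (144°, 4015 m): east 4015 sin 144° = 2359.96, north 4015 cos 144° = -3248.20
Current position: (-2922.37, -6945.72). Target: (3627, 2119). Remaining: Δeast = 6549.37, Δnorth = 9064.72.
Bearing = atan2(6549.37, 9064.72) mod 360° = 35.85°; distance = √((6549.37)² + (9064.72)²) = 11183.182 m.

036°, 11183 m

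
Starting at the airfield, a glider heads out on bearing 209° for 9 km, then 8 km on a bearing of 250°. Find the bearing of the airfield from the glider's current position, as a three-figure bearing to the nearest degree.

Leg 1 (209°, 9 km): east 9 sin 209° = -4.36, north 9 cos 209° = -7.87
Leg 2 (250°, 8 km): east 8 sin 250° = -7.52, north 8 cos 250° = -2.74
Net displacement: -11.88 east, -10.61 north. Direction back to start is (11.88, 10.61): bearing = atan2(11.88, 10.61) mod 360° = 48.24° ≈ 048°.

048°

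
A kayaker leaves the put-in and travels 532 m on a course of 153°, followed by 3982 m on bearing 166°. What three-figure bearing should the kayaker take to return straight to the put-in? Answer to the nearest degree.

Leg 1 (153°, 532 m): east 532 sin 153° = 241.52, north 532 cos 153° = -474.02
Leg 2 (166°, 3982 m): east 3982 sin 166° = 963.33, north 3982 cos 166° = -3863.72
Net displacement: 1204.86 east, -4337.73 north. Direction back to start is (-1204.86, 4337.73): bearing = atan2(-1204.86, 4337.73) mod 360° = 344.48° ≈ 344°.

344°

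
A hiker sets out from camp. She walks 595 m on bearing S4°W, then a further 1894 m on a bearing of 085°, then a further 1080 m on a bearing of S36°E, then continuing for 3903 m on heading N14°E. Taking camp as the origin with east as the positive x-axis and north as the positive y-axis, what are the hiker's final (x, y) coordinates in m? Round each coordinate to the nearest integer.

(3424, 2485)

Leg 1 (S4°W, 595 m): east 595 sin 184° = -41.51, north 595 cos 184° = -593.55
Leg 2 (085°, 1894 m): east 1894 sin 85° = 1886.79, north 1894 cos 85° = 165.07
Leg 3 (S36°E, 1080 m): east 1080 sin 144° = 634.81, north 1080 cos 144° = -873.74
Leg 4 (N14°E, 3903 m): east 3903 sin 14° = 944.22, north 3903 cos 14° = 3787.06
Summing: 3424.32 m east, 2484.85 m north → (3424, 2485).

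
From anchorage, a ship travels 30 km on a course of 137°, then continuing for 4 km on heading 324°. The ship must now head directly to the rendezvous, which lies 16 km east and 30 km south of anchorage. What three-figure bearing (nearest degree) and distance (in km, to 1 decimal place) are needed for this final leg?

191°, 11.5 km

Leg 1 (137°, 30 km): east 30 sin 137° = 20.46, north 30 cos 137° = -21.94
Leg 2 (324°, 4 km): east 4 sin 324° = -2.35, north 4 cos 324° = 3.24
Current position: (18.11, -18.70). Target: (16, -30). Remaining: Δeast = -2.11, Δnorth = -11.30.
Bearing = atan2(-2.11, -11.30) mod 360° = 190.58°; distance = √((-2.11)² + (-11.30)²) = 11.491 km.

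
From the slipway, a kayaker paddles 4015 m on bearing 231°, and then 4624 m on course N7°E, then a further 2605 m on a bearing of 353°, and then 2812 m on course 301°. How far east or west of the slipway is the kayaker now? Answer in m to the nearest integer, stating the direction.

5285 m west

Leg 1 (231°, 4015 m): east 4015 sin 231° = -3120.24, north 4015 cos 231° = -2526.72
Leg 2 (N7°E, 4624 m): east 4624 sin 7° = 563.52, north 4624 cos 7° = 4589.53
Leg 3 (353°, 2605 m): east 2605 sin 353° = -317.47, north 2605 cos 353° = 2585.58
Leg 4 (301°, 2812 m): east 2812 sin 301° = -2410.35, north 2812 cos 301° = 1448.29
Net east component: -5284.54 m.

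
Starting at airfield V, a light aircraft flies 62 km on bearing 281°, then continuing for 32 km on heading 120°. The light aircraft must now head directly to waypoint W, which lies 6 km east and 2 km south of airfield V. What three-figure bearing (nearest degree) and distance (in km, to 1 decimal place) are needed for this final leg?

Leg 1 (281°, 62 km): east 62 sin 281° = -60.86, north 62 cos 281° = 11.83
Leg 2 (120°, 32 km): east 32 sin 120° = 27.71, north 32 cos 120° = -16.00
Current position: (-33.15, -4.17). Target: (6, -2). Remaining: Δeast = 39.15, Δnorth = 2.17.
Bearing = atan2(39.15, 2.17) mod 360° = 86.83°; distance = √((39.15)² + (2.17)²) = 39.208 km.

087°, 39.2 km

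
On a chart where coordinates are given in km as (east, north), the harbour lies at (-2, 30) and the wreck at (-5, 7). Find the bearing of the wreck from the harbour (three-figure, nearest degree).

Δeast = -5 − -2 = -3.00; Δnorth = 7 − 30 = -23.00.
Bearing = atan2(Δeast, Δnorth) mod 360° = 187.43° ≈ 187°.

187°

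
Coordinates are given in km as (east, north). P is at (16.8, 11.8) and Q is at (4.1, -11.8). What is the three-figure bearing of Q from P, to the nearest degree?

208°

Δeast = 4.1 − 16.8 = -12.70; Δnorth = -11.8 − 11.8 = -23.60.
Bearing = atan2(Δeast, Δnorth) mod 360° = 208.29° ≈ 208°.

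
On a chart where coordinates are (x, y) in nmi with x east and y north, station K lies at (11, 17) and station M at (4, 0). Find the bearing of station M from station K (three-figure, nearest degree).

Δeast = 4 − 11 = -7.00; Δnorth = 0 − 17 = -17.00.
Bearing = atan2(Δeast, Δnorth) mod 360° = 202.38° ≈ 202°.

202°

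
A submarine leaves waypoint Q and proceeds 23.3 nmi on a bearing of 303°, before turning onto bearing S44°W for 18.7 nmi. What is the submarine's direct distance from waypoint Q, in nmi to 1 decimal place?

Leg 1 (303°, 23.3 nmi): east 23.3 sin 303° = -19.54, north 23.3 cos 303° = 12.69
Leg 2 (S44°W, 18.7 nmi): east 18.7 sin 224° = -12.99, north 18.7 cos 224° = -13.45
Net: -32.53 east, -0.76 north. Distance = √((-32.53)² + (-0.76)²) = 32.540 nmi.

32.5 nmi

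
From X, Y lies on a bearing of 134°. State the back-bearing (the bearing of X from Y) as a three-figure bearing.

314°

Back-bearing = 134° + 180° = 314°.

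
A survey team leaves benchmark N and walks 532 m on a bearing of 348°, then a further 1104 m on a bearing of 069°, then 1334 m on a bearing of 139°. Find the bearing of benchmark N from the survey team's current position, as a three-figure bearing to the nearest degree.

273°

Leg 1 (348°, 532 m): east 532 sin 348° = -110.61, north 532 cos 348° = 520.37
Leg 2 (069°, 1104 m): east 1104 sin 69° = 1030.67, north 1104 cos 69° = 395.64
Leg 3 (139°, 1334 m): east 1334 sin 139° = 875.18, north 1334 cos 139° = -1006.78
Net displacement: 1795.25 east, -90.77 north. Direction back to start is (-1795.25, 90.77): bearing = atan2(-1795.25, 90.77) mod 360° = 272.89° ≈ 273°.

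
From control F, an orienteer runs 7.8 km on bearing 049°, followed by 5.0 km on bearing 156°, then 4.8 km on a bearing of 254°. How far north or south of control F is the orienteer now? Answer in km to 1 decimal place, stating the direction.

0.8 km south

Leg 1 (049°, 7.8 km): east 7.8 sin 49° = 5.89, north 7.8 cos 49° = 5.12
Leg 2 (156°, 5.0 km): east 5.0 sin 156° = 2.03, north 5.0 cos 156° = -4.57
Leg 3 (254°, 4.8 km): east 4.8 sin 254° = -4.61, north 4.8 cos 254° = -1.32
Net north component: -0.77 km.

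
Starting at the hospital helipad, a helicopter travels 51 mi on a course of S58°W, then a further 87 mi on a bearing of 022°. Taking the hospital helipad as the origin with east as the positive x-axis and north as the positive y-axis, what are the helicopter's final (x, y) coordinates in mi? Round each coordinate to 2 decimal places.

(-10.66, 53.64)

Leg 1 (S58°W, 51 mi): east 51 sin 238° = -43.25, north 51 cos 238° = -27.03
Leg 2 (022°, 87 mi): east 87 sin 22° = 32.59, north 87 cos 22° = 80.66
Summing: -10.66 mi east, 53.64 mi north → (-10.66, 53.64).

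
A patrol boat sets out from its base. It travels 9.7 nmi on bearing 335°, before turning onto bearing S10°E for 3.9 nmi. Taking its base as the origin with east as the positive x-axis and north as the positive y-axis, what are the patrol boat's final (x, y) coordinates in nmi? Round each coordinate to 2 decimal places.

Leg 1 (335°, 9.7 nmi): east 9.7 sin 335° = -4.10, north 9.7 cos 335° = 8.79
Leg 2 (S10°E, 3.9 nmi): east 3.9 sin 170° = 0.68, north 3.9 cos 170° = -3.84
Summing: -3.42 nmi east, 4.95 nmi north → (-3.42, 4.95).

(-3.42, 4.95)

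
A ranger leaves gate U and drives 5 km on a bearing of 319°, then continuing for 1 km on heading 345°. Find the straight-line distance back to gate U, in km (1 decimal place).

Leg 1 (319°, 5 km): east 5 sin 319° = -3.28, north 5 cos 319° = 3.77
Leg 2 (345°, 1 km): east 1 sin 345° = -0.26, north 1 cos 345° = 0.97
Net: -3.54 east, 4.74 north. Distance = √((-3.54)² + (4.74)²) = 5.915 km.

5.9 km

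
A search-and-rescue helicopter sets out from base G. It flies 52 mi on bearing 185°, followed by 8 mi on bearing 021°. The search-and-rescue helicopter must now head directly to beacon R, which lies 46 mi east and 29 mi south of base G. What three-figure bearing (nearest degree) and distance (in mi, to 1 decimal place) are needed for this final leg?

072°, 50.1 mi

Leg 1 (185°, 52 mi): east 52 sin 185° = -4.53, north 52 cos 185° = -51.80
Leg 2 (021°, 8 mi): east 8 sin 21° = 2.87, north 8 cos 21° = 7.47
Current position: (-1.67, -44.33). Target: (46, -29). Remaining: Δeast = 47.67, Δnorth = 15.33.
Bearing = atan2(47.67, 15.33) mod 360° = 72.17°; distance = √((47.67)² + (15.33)²) = 50.071 mi.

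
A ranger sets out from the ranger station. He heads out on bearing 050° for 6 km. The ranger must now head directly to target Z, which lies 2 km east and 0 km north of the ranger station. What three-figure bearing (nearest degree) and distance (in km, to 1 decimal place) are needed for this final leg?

Leg 1 (050°, 6 km): east 6 sin 50° = 4.60, north 6 cos 50° = 3.86
Current position: (4.60, 3.86). Target: (2, 0). Remaining: Δeast = -2.60, Δnorth = -3.86.
Bearing = atan2(-2.60, -3.86) mod 360° = 213.95°; distance = √((-2.60)² + (-3.86)²) = 4.649 km.

214°, 4.6 km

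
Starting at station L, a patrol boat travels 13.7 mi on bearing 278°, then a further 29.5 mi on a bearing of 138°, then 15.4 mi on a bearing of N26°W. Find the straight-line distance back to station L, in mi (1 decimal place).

Leg 1 (278°, 13.7 mi): east 13.7 sin 278° = -13.57, north 13.7 cos 278° = 1.91
Leg 2 (138°, 29.5 mi): east 29.5 sin 138° = 19.74, north 29.5 cos 138° = -21.92
Leg 3 (N26°W, 15.4 mi): east 15.4 sin 334° = -6.75, north 15.4 cos 334° = 13.84
Net: -0.58 east, -6.17 north. Distance = √((-0.58)² + (-6.17)²) = 6.202 mi.

6.2 mi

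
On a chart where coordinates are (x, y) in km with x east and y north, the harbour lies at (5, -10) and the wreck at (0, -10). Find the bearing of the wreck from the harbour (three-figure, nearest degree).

Δeast = 0 − 5 = -5.00; Δnorth = -10 − -10 = 0.00.
Bearing = atan2(Δeast, Δnorth) mod 360° = 270.00° ≈ 270°.

270°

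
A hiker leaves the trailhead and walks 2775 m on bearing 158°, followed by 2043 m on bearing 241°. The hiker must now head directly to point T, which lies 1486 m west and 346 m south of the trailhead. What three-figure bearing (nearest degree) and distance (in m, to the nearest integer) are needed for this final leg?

347°, 3301 m

Leg 1 (158°, 2775 m): east 2775 sin 158° = 1039.53, north 2775 cos 158° = -2572.94
Leg 2 (241°, 2043 m): east 2043 sin 241° = -1786.85, north 2043 cos 241° = -990.47
Current position: (-747.31, -3563.40). Target: (-1486, -346). Remaining: Δeast = -738.69, Δnorth = 3217.40.
Bearing = atan2(-738.69, 3217.40) mod 360° = 347.07°; distance = √((-738.69)² + (3217.40)²) = 3301.110 m.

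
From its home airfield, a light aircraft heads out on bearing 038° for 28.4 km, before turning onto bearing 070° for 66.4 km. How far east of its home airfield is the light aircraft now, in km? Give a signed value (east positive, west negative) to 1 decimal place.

Leg 1 (038°, 28.4 km): east 28.4 sin 38° = 17.48, north 28.4 cos 38° = 22.38
Leg 2 (070°, 66.4 km): east 66.4 sin 70° = 62.40, north 66.4 cos 70° = 22.71
Net east component: 79.88 km.

79.9 km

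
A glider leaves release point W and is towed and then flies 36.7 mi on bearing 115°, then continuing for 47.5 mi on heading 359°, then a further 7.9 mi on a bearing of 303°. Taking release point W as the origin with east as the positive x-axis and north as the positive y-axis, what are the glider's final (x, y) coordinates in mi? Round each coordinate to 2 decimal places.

Leg 1 (115°, 36.7 mi): east 36.7 sin 115° = 33.26, north 36.7 cos 115° = -15.51
Leg 2 (359°, 47.5 mi): east 47.5 sin 359° = -0.83, north 47.5 cos 359° = 47.49
Leg 3 (303°, 7.9 mi): east 7.9 sin 303° = -6.63, north 7.9 cos 303° = 4.30
Summing: 25.81 mi east, 36.29 mi north → (25.81, 36.29).

(25.81, 36.29)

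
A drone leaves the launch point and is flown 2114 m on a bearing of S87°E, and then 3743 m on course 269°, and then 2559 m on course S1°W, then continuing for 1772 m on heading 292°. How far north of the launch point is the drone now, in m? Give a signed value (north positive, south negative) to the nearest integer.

-2071 m

Leg 1 (S87°E, 2114 m): east 2114 sin 93° = 2111.10, north 2114 cos 93° = -110.64
Leg 2 (269°, 3743 m): east 3743 sin 269° = -3742.43, north 3743 cos 269° = -65.32
Leg 3 (S1°W, 2559 m): east 2559 sin 181° = -44.66, north 2559 cos 181° = -2558.61
Leg 4 (292°, 1772 m): east 1772 sin 292° = -1642.97, north 1772 cos 292° = 663.80
Net north component: -2070.77 m.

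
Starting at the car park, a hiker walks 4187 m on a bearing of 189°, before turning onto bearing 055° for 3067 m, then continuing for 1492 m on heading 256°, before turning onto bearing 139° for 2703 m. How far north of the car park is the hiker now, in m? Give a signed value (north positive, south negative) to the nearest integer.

Leg 1 (189°, 4187 m): east 4187 sin 189° = -654.99, north 4187 cos 189° = -4135.45
Leg 2 (055°, 3067 m): east 3067 sin 55° = 2512.34, north 3067 cos 55° = 1759.16
Leg 3 (256°, 1492 m): east 1492 sin 256° = -1447.68, north 1492 cos 256° = -360.95
Leg 4 (139°, 2703 m): east 2703 sin 139° = 1773.33, north 2703 cos 139° = -2039.98
Net north component: -4777.22 m.

-4777 m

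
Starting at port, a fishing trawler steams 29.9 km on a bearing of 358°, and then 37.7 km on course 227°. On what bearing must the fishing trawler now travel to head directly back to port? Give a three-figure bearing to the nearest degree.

098°

Leg 1 (358°, 29.9 km): east 29.9 sin 358° = -1.04, north 29.9 cos 358° = 29.88
Leg 2 (227°, 37.7 km): east 37.7 sin 227° = -27.57, north 37.7 cos 227° = -25.71
Net displacement: -28.62 east, 4.17 north. Direction back to start is (28.62, -4.17): bearing = atan2(28.62, -4.17) mod 360° = 98.29° ≈ 098°.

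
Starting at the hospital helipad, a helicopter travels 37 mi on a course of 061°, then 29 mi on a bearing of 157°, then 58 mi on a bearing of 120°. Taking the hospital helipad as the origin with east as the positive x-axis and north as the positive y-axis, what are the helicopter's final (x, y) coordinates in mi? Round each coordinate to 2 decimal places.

(93.92, -37.76)

Leg 1 (061°, 37 mi): east 37 sin 61° = 32.36, north 37 cos 61° = 17.94
Leg 2 (157°, 29 mi): east 29 sin 157° = 11.33, north 29 cos 157° = -26.69
Leg 3 (120°, 58 mi): east 58 sin 120° = 50.23, north 58 cos 120° = -29.00
Summing: 93.92 mi east, -37.76 mi north → (93.92, -37.76).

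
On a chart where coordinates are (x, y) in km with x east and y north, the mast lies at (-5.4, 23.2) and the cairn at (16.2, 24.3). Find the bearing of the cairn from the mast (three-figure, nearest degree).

087°

Δeast = 16.2 − -5.4 = 21.60; Δnorth = 24.3 − 23.2 = 1.10.
Bearing = atan2(Δeast, Δnorth) mod 360° = 87.08° ≈ 087°.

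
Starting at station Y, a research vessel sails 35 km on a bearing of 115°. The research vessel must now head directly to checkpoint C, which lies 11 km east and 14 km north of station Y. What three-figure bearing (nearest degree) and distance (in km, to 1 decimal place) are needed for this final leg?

324°, 35.5 km

Leg 1 (115°, 35 km): east 35 sin 115° = 31.72, north 35 cos 115° = -14.79
Current position: (31.72, -14.79). Target: (11, 14). Remaining: Δeast = -20.72, Δnorth = 28.79.
Bearing = atan2(-20.72, 28.79) mod 360° = 324.26°; distance = √((-20.72)² + (28.79)²) = 35.473 km.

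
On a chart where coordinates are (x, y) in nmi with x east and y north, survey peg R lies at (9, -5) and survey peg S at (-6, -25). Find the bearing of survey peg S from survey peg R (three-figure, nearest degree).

217°

Δeast = -6 − 9 = -15.00; Δnorth = -25 − -5 = -20.00.
Bearing = atan2(Δeast, Δnorth) mod 360° = 216.87° ≈ 217°.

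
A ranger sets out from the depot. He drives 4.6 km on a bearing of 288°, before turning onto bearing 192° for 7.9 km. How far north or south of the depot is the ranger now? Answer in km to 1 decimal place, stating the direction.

6.3 km south

Leg 1 (288°, 4.6 km): east 4.6 sin 288° = -4.37, north 4.6 cos 288° = 1.42
Leg 2 (192°, 7.9 km): east 7.9 sin 192° = -1.64, north 7.9 cos 192° = -7.73
Net north component: -6.31 km.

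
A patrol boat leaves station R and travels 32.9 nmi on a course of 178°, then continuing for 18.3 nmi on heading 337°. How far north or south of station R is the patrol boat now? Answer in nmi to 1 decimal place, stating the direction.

16.0 nmi south

Leg 1 (178°, 32.9 nmi): east 32.9 sin 178° = 1.15, north 32.9 cos 178° = -32.88
Leg 2 (337°, 18.3 nmi): east 18.3 sin 337° = -7.15, north 18.3 cos 337° = 16.85
Net north component: -16.03 nmi.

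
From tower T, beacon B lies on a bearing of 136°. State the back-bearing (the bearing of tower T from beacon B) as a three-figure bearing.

Back-bearing = 136° + 180° = 316°.

316°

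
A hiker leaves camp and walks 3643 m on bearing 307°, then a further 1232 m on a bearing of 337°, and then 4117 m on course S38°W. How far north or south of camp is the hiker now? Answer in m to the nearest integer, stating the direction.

Leg 1 (307°, 3643 m): east 3643 sin 307° = -2909.43, north 3643 cos 307° = 2192.41
Leg 2 (337°, 1232 m): east 1232 sin 337° = -481.38, north 1232 cos 337° = 1134.06
Leg 3 (S38°W, 4117 m): east 4117 sin 218° = -2534.68, north 4117 cos 218° = -3244.24
Net north component: 82.23 m.

82 m north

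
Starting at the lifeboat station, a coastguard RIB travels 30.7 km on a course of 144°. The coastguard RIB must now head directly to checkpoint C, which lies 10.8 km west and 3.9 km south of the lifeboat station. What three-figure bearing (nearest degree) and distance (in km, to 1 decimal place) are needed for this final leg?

Leg 1 (144°, 30.7 km): east 30.7 sin 144° = 18.05, north 30.7 cos 144° = -24.84
Current position: (18.05, -24.84). Target: (-10.8, -3.9). Remaining: Δeast = -28.85, Δnorth = 20.94.
Bearing = atan2(-28.85, 20.94) mod 360° = 305.97°; distance = √((-28.85)² + (20.94)²) = 35.642 km.

306°, 35.6 km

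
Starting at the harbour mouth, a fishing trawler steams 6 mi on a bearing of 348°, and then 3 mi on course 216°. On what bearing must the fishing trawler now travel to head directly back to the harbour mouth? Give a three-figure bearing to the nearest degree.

Leg 1 (348°, 6 mi): east 6 sin 348° = -1.25, north 6 cos 348° = 5.87
Leg 2 (216°, 3 mi): east 3 sin 216° = -1.76, north 3 cos 216° = -2.43
Net displacement: -3.01 east, 3.44 north. Direction back to start is (3.01, -3.44): bearing = atan2(3.01, -3.44) mod 360° = 138.82° ≈ 139°.

139°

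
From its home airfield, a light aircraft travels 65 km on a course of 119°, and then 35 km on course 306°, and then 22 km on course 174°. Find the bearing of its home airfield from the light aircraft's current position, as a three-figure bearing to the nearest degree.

Leg 1 (119°, 65 km): east 65 sin 119° = 56.85, north 65 cos 119° = -31.51
Leg 2 (306°, 35 km): east 35 sin 306° = -28.32, north 35 cos 306° = 20.57
Leg 3 (174°, 22 km): east 22 sin 174° = 2.30, north 22 cos 174° = -21.88
Net displacement: 30.83 east, -32.82 north. Direction back to start is (-30.83, 32.82): bearing = atan2(-30.83, 32.82) mod 360° = 316.79° ≈ 317°.

317°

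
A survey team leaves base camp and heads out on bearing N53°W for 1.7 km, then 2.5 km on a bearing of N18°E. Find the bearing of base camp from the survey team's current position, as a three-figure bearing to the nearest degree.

Leg 1 (N53°W, 1.7 km): east 1.7 sin 307° = -1.36, north 1.7 cos 307° = 1.02
Leg 2 (N18°E, 2.5 km): east 2.5 sin 18° = 0.77, north 2.5 cos 18° = 2.38
Net displacement: -0.59 east, 3.40 north. Direction back to start is (0.59, -3.40): bearing = atan2(0.59, -3.40) mod 360° = 170.24° ≈ 170°.

170°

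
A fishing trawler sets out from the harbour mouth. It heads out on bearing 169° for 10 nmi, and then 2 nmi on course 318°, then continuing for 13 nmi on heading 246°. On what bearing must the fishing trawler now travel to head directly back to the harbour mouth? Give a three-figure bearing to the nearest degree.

Leg 1 (169°, 10 nmi): east 10 sin 169° = 1.91, north 10 cos 169° = -9.82
Leg 2 (318°, 2 nmi): east 2 sin 318° = -1.34, north 2 cos 318° = 1.49
Leg 3 (246°, 13 nmi): east 13 sin 246° = -11.88, north 13 cos 246° = -5.29
Net displacement: -11.31 east, -13.62 north. Direction back to start is (11.31, 13.62): bearing = atan2(11.31, 13.62) mod 360° = 39.70° ≈ 040°.

040°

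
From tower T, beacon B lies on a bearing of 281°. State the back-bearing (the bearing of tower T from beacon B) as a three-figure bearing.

101°

Back-bearing = 281° − 180° = 101°.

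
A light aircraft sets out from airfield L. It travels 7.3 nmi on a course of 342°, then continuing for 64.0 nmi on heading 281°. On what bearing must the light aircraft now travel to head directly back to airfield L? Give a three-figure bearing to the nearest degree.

Leg 1 (342°, 7.3 nmi): east 7.3 sin 342° = -2.26, north 7.3 cos 342° = 6.94
Leg 2 (281°, 64.0 nmi): east 64.0 sin 281° = -62.82, north 64.0 cos 281° = 12.21
Net displacement: -65.08 east, 19.15 north. Direction back to start is (65.08, -19.15): bearing = atan2(65.08, -19.15) mod 360° = 106.40° ≈ 106°.

106°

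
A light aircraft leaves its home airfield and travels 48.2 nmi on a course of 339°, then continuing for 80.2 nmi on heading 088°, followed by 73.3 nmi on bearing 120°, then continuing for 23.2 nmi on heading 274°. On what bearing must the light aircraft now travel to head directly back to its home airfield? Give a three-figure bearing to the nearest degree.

Leg 1 (339°, 48.2 nmi): east 48.2 sin 339° = -17.27, north 48.2 cos 339° = 45.00
Leg 2 (088°, 80.2 nmi): east 80.2 sin 88° = 80.15, north 80.2 cos 88° = 2.80
Leg 3 (120°, 73.3 nmi): east 73.3 sin 120° = 63.48, north 73.3 cos 120° = -36.65
Leg 4 (274°, 23.2 nmi): east 23.2 sin 274° = -23.14, north 23.2 cos 274° = 1.62
Net displacement: 103.21 east, 12.77 north. Direction back to start is (-103.21, -12.77): bearing = atan2(-103.21, -12.77) mod 360° = 262.95° ≈ 263°.

263°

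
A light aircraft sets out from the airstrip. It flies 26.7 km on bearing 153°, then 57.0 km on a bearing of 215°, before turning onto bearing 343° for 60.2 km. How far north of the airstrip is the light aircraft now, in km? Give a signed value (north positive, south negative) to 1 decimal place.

-12.9 km

Leg 1 (153°, 26.7 km): east 26.7 sin 153° = 12.12, north 26.7 cos 153° = -23.79
Leg 2 (215°, 57.0 km): east 57.0 sin 215° = -32.69, north 57.0 cos 215° = -46.69
Leg 3 (343°, 60.2 km): east 60.2 sin 343° = -17.60, north 60.2 cos 343° = 57.57
Net north component: -12.91 km.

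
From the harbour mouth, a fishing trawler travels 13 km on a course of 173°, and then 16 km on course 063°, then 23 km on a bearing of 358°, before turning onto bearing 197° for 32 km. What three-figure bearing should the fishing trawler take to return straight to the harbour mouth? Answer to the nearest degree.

337°

Leg 1 (173°, 13 km): east 13 sin 173° = 1.58, north 13 cos 173° = -12.90
Leg 2 (063°, 16 km): east 16 sin 63° = 14.26, north 16 cos 63° = 7.26
Leg 3 (358°, 23 km): east 23 sin 358° = -0.80, north 23 cos 358° = 22.99
Leg 4 (197°, 32 km): east 32 sin 197° = -9.36, north 32 cos 197° = -30.60
Net displacement: 5.68 east, -13.26 north. Direction back to start is (-5.68, 13.26): bearing = atan2(-5.68, 13.26) mod 360° = 336.80° ≈ 337°.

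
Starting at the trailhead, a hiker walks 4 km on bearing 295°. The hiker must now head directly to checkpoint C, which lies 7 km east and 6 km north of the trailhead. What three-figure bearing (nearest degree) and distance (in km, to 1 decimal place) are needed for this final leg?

Leg 1 (295°, 4 km): east 4 sin 295° = -3.63, north 4 cos 295° = 1.69
Current position: (-3.63, 1.69). Target: (7, 6). Remaining: Δeast = 10.63, Δnorth = 4.31.
Bearing = atan2(10.63, 4.31) mod 360° = 67.92°; distance = √((10.63)² + (4.31)²) = 11.466 km.

068°, 11.5 km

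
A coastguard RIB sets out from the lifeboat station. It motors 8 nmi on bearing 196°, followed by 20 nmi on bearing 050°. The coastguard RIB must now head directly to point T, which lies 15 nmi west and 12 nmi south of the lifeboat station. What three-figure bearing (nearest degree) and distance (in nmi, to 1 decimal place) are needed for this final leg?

239°, 32.9 nmi

Leg 1 (196°, 8 nmi): east 8 sin 196° = -2.21, north 8 cos 196° = -7.69
Leg 2 (050°, 20 nmi): east 20 sin 50° = 15.32, north 20 cos 50° = 12.86
Current position: (13.12, 5.17). Target: (-15, -12). Remaining: Δeast = -28.12, Δnorth = -17.17.
Bearing = atan2(-28.12, -17.17) mod 360° = 238.59°; distance = √((-28.12)² + (-17.17)²) = 32.942 nmi.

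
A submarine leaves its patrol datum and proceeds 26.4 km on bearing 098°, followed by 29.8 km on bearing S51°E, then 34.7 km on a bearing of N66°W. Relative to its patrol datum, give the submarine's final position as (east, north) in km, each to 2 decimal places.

(17.60, -8.31)

Leg 1 (098°, 26.4 km): east 26.4 sin 98° = 26.14, north 26.4 cos 98° = -3.67
Leg 2 (S51°E, 29.8 km): east 29.8 sin 129° = 23.16, north 29.8 cos 129° = -18.75
Leg 3 (N66°W, 34.7 km): east 34.7 sin 294° = -31.70, north 34.7 cos 294° = 14.11
Summing: 17.60 km east, -8.31 km north → (17.60, -8.31).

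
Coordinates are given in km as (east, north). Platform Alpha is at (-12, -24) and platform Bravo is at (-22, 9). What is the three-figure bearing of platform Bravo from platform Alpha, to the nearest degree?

343°

Δeast = -22 − -12 = -10.00; Δnorth = 9 − -24 = 33.00.
Bearing = atan2(Δeast, Δnorth) mod 360° = 343.14° ≈ 343°.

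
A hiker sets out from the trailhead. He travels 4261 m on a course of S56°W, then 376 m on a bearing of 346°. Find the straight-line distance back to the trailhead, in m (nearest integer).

Leg 1 (S56°W, 4261 m): east 4261 sin 236° = -3532.53, north 4261 cos 236° = -2382.72
Leg 2 (346°, 376 m): east 376 sin 346° = -90.96, north 376 cos 346° = 364.83
Net: -3623.49 east, -2017.89 north. Distance = √((-3623.49)² + (-2017.89)²) = 4147.478 m.

4147 m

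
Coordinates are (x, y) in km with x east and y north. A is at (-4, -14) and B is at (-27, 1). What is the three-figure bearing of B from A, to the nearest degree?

Δeast = -27 − -4 = -23.00; Δnorth = 1 − -14 = 15.00.
Bearing = atan2(Δeast, Δnorth) mod 360° = 303.11° ≈ 303°.

303°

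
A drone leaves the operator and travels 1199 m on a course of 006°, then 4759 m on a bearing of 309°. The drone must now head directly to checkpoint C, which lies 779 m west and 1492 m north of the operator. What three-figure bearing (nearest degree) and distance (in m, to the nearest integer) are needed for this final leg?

134°, 3882 m

Leg 1 (006°, 1199 m): east 1199 sin 6° = 125.33, north 1199 cos 6° = 1192.43
Leg 2 (309°, 4759 m): east 4759 sin 309° = -3698.44, north 4759 cos 309° = 2994.94
Current position: (-3573.11, 4187.37). Target: (-779, 1492). Remaining: Δeast = 2794.11, Δnorth = -2695.37.
Bearing = atan2(2794.11, -2695.37) mod 360° = 133.97°; distance = √((2794.11)² + (-2695.37)²) = 3882.273 m.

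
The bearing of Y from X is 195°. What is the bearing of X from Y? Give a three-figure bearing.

Back-bearing = 195° − 180° = 015°.

015°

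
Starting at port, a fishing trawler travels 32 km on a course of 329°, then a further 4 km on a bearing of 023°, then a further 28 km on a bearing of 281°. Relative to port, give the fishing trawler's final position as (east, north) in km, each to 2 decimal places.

(-42.40, 36.45)

Leg 1 (329°, 32 km): east 32 sin 329° = -16.48, north 32 cos 329° = 27.43
Leg 2 (023°, 4 km): east 4 sin 23° = 1.56, north 4 cos 23° = 3.68
Leg 3 (281°, 28 km): east 28 sin 281° = -27.49, north 28 cos 281° = 5.34
Summing: -42.40 km east, 36.45 km north → (-42.40, 36.45).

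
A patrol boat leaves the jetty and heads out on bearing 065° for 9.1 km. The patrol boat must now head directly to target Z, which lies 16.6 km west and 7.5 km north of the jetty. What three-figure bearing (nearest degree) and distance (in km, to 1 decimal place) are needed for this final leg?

Leg 1 (065°, 9.1 km): east 9.1 sin 65° = 8.25, north 9.1 cos 65° = 3.85
Current position: (8.25, 3.85). Target: (-16.6, 7.5). Remaining: Δeast = -24.85, Δnorth = 3.65.
Bearing = atan2(-24.85, 3.65) mod 360° = 278.37°; distance = √((-24.85)² + (3.65)²) = 25.115 km.

278°, 25.1 km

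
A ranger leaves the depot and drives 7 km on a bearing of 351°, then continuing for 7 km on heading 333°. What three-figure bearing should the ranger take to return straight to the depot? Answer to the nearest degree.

162°

Leg 1 (351°, 7 km): east 7 sin 351° = -1.10, north 7 cos 351° = 6.91
Leg 2 (333°, 7 km): east 7 sin 333° = -3.18, north 7 cos 333° = 6.24
Net displacement: -4.27 east, 13.15 north. Direction back to start is (4.27, -13.15): bearing = atan2(4.27, -13.15) mod 360° = 162.00° ≈ 162°.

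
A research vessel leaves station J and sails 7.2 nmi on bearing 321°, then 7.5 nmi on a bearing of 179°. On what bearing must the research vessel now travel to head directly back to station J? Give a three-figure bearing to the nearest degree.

Leg 1 (321°, 7.2 nmi): east 7.2 sin 321° = -4.53, north 7.2 cos 321° = 5.60
Leg 2 (179°, 7.5 nmi): east 7.5 sin 179° = 0.13, north 7.5 cos 179° = -7.50
Net displacement: -4.40 east, -1.90 north. Direction back to start is (4.40, 1.90): bearing = atan2(4.40, 1.90) mod 360° = 66.61° ≈ 067°.

067°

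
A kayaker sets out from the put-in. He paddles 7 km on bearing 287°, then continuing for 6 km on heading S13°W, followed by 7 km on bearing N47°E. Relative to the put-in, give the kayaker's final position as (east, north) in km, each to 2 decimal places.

(-2.92, 0.97)

Leg 1 (287°, 7 km): east 7 sin 287° = -6.69, north 7 cos 287° = 2.05
Leg 2 (S13°W, 6 km): east 6 sin 193° = -1.35, north 6 cos 193° = -5.85
Leg 3 (N47°E, 7 km): east 7 sin 47° = 5.12, north 7 cos 47° = 4.77
Summing: -2.92 km east, 0.97 km north → (-2.92, 0.97).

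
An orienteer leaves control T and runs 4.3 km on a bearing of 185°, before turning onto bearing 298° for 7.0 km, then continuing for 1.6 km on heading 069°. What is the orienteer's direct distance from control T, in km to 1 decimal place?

Leg 1 (185°, 4.3 km): east 4.3 sin 185° = -0.37, north 4.3 cos 185° = -4.28
Leg 2 (298°, 7.0 km): east 7.0 sin 298° = -6.18, north 7.0 cos 298° = 3.29
Leg 3 (069°, 1.6 km): east 1.6 sin 69° = 1.49, north 1.6 cos 69° = 0.57
Net: -5.06 east, -0.42 north. Distance = √((-5.06)² + (-0.42)²) = 5.079 km.

5.1 km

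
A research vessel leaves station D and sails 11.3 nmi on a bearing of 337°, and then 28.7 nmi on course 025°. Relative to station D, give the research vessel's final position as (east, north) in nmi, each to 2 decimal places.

(7.71, 36.41)

Leg 1 (337°, 11.3 nmi): east 11.3 sin 337° = -4.42, north 11.3 cos 337° = 10.40
Leg 2 (025°, 28.7 nmi): east 28.7 sin 25° = 12.13, north 28.7 cos 25° = 26.01
Summing: 7.71 nmi east, 36.41 nmi north → (7.71, 36.41).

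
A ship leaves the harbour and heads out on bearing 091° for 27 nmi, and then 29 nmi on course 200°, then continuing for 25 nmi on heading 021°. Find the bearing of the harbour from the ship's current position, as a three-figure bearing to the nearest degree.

280°

Leg 1 (091°, 27 nmi): east 27 sin 91° = 27.00, north 27 cos 91° = -0.47
Leg 2 (200°, 29 nmi): east 29 sin 200° = -9.92, north 29 cos 200° = -27.25
Leg 3 (021°, 25 nmi): east 25 sin 21° = 8.96, north 25 cos 21° = 23.34
Net displacement: 26.04 east, -4.38 north. Direction back to start is (-26.04, 4.38): bearing = atan2(-26.04, 4.38) mod 360° = 279.56° ≈ 280°.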